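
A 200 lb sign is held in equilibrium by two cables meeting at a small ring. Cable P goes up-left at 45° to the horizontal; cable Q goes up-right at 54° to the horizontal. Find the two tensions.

ΣF_x = 0: −T_P·cos45° + T_Q·cos54° = 0 → T_Q = 1.203·T_P.
ΣF_y = 0: T_P·sin45° + T_Q·sin54° = 200.
Substitute: T_P·(0.707107 + 1.203·0.809017) = 200 → T_P = 119.023 ≈ 119.0 lb.
Then T_Q = 1.203 × 119.023 = 143.2 lb.

T_P = 119.0 lb, T_Q = 143.2 lb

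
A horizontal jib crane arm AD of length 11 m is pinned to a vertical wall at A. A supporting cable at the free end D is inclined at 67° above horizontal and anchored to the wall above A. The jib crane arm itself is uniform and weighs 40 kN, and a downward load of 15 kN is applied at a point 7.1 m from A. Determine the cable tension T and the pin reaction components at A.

ΣM about A: T·sin67°·11 − 40·5.5 − 15·7.1 = 0 → T = 326.5/(11·0.920505) = 32.2451 ≈ 32.25 kN.
ΣF_x = 0: A_x − T·cos67° = 0 → A_x = 32.2451 × 0.390731 = 12.60 kN.
ΣF_y = 0: A_y + T·sin67° − 40 − 15 = 0 → A_y = 55 − 32.2451 × 0.920505 = 25.32 kN.

T = 32.25 kN, A_x = 12.60 kN, A_y = 25.32 kN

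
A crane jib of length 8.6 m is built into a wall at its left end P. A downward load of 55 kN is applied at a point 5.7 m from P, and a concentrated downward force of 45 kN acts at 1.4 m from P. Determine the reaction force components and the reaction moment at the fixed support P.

ΣF_x = 0: P_x = 0.
ΣF_y = 0: P_y − 55 − 45 = 0 → P_y = 100.0 kN.
ΣM about P: M_P − 55·5.7 − 45·1.4 = 0 → M_P = 376.5 kN·m.

P_x = 0, P_y = 100.0 kN, M_P = 376.5 kN·m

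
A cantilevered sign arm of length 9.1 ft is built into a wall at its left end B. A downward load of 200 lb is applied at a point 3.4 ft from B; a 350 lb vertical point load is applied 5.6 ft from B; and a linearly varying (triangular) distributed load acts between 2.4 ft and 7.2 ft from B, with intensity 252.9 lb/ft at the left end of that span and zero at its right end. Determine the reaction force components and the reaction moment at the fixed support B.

Resultant of the triangular load: ½ × 252.9 × 4.8 = 606.96 lb, acting at 4 ft from B (one-third of the span from the peak).
ΣF_x = 0: B_x = 0.
ΣF_y = 0: B_y − 200 − 350 − ½·252.9·4.8 = 0 → B_y = 1157 lb.
ΣM about B: M_B − 200·3.4 − 350·5.6 − (½·252.9·4.8)·4 = 0 → M_B = 5068 lb·ft.

B_x = 0, B_y = 1157 lb, M_B = 5068 lb·ft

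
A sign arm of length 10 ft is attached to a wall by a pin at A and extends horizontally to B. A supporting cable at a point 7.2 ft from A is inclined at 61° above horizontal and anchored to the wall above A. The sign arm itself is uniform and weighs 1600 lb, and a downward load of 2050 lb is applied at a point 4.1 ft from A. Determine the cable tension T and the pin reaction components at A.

ΣM about A: T·sin61°·7.2 − 1600·5 − 2050·4.1 = 0 → T = 16405/(7.2·0.87462) = 2605.1 ≈ 2605 lb.
ΣF_x = 0: A_x − T·cos61° = 0 → A_x = 2605.1 × 0.48481 = 1263 lb.
ΣF_y = 0: A_y + T·sin61° − 1600 − 2050 = 0 → A_y = 3650 − 2605.1 × 0.87462 = 1372 lb.

T = 2605 lb, A_x = 1263 lb, A_y = 1372 lb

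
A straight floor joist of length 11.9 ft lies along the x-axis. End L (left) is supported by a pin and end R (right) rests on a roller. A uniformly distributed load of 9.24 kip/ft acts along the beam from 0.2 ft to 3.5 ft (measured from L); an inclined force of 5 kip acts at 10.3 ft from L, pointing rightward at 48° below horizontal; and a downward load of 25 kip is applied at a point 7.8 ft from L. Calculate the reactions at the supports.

Resultant of the distributed load: 9.24 × 3.3 = 30.492 kip at 1.85 ft from L.
Moments about L: R_y·11.9 − (9.24·3.3)·1.85 − 5·sin48°·10.3 − 25·7.8 = 0 → R_y = 289.682/11.9 = 24.343 ≈ 24.34 kip.
ΣF_y = 0: L_y + 24.343 − 9.24·3.3 − 5·sin48° − 25 = 0 → L_y = 34.86 kip.
ΣF_x = 0: L_x + 5·cos48° = 0 → L_x = -3.346 kip.

L_x = -3.346 kip, L_y = 34.86 kip, R_y = 24.34 kip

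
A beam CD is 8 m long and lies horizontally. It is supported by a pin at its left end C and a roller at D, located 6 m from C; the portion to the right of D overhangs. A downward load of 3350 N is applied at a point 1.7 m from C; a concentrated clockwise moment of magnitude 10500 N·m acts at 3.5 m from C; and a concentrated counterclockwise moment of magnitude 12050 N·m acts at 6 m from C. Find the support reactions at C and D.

C_x = 0, C_y = 2659 N, D_y = 690.8 N

ΣM about C: D_y·6 − 3350·1.7 − 10500 + 12050 = 0 → D_y = 4145/6 = 690.833 ≈ 690.8 N.
ΣF_y = 0: C_y + 690.833 − 3350 = 0 → C_y = 2659 N.
ΣF_x = 0: no horizontal applied forces, so C_x = 0.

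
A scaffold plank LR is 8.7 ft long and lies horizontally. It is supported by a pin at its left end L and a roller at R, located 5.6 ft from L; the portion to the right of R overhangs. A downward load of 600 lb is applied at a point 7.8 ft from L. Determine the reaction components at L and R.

Taking moments about L: R_y·5.6 − 600·7.8 = 0 → R_y = 4680/5.6 = 835.714 ≈ 835.7 lb.
ΣF_y = 0: L_y + 835.714 − 600 = 0 → L_y = -235.7 lb.
ΣF_x = 0: no horizontal applied forces, so L_x = 0.

L_x = 0, L_y = -235.7 lb, R_y = 835.7 lb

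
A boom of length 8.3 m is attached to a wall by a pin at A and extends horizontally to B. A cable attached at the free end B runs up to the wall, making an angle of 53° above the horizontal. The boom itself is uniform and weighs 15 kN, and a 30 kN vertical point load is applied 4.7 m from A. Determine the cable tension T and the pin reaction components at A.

T = 30.66 kN, A_x = 18.45 kN, A_y = 20.51 kN

ΣM about A: T·sin53°·8.3 − 15·4.15 − 30·4.7 = 0 → T = 203.25/(8.3·0.798636) = 30.6622 ≈ 30.66 kN.
ΣF_x = 0: A_x − T·cos53° = 0 → A_x = 30.6622 × 0.601815 = 18.45 kN.
ΣF_y = 0: A_y + T·sin53° − 15 − 30 = 0 → A_y = 45 − 30.6622 × 0.798636 = 20.51 kN.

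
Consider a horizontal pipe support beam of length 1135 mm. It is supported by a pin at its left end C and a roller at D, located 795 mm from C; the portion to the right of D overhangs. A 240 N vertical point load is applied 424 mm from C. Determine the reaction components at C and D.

C_x = 0, C_y = 112.0 N, D_y = 128.0 N

ΣM about C: D_y·795 − 240·424 = 0 → D_y = 101760/795 = 128.0 N.
ΣF_y = 0: C_y + 128 − 240 = 0 → C_y = 112.0 N.
ΣF_x = 0: no horizontal applied forces, so C_x = 0.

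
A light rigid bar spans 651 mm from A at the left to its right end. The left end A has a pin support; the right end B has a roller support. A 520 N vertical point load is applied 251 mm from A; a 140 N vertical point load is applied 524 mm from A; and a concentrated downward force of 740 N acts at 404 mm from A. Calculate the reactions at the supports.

Taking moments about A: B_y·651 − 520·251 − 140·524 − 740·404 = 0 → B_y = 502840/651 = 772.412 ≈ 772.4 N.
ΣF_y = 0: A_y + 772.412 − 520 − 140 − 740 = 0 → A_y = 627.6 N.
ΣF_x = 0: no horizontal applied forces, so A_x = 0.

A_x = 0, A_y = 627.6 N, B_y = 772.4 N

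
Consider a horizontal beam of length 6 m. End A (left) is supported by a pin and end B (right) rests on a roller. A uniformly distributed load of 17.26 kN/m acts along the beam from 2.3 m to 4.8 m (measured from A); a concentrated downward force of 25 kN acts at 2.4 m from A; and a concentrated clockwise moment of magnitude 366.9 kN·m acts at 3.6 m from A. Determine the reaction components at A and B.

Resultant of the distributed load: 17.26 × 2.5 = 43.15 kN at 3.55 m from A.
Taking moments about A: B_y·6 − (17.26·2.5)·3.55 − 25·2.4 − 366.9 = 0 → B_y = 580.0825/6 = 96.6804 ≈ 96.68 kN.
ΣF_y = 0: A_y + 96.6804 − 17.26·2.5 − 25 = 0 → A_y = -28.53 kN.
ΣF_x = 0: no horizontal applied forces, so A_x = 0.

A_x = 0, A_y = -28.53 kN, B_y = 96.68 kN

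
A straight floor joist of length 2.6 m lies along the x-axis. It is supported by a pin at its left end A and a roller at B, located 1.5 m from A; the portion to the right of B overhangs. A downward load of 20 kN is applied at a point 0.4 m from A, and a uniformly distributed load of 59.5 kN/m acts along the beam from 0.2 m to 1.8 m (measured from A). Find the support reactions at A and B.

A_x = 0, A_y = 46.40 kN, B_y = 68.80 kN

Resultant of the distributed load: 59.5 × 1.6 = 95.2 kN at 1 m from A.
Moments about A: B_y·1.5 − 20·0.4 − (59.5·1.6)·1 = 0 → B_y = 103.2/1.5 = 68.80 kN.
ΣF_y = 0: A_y + 68.8 − 20 − 59.5·1.6 = 0 → A_y = 46.40 kN.
ΣF_x = 0: no horizontal applied forces, so A_x = 0.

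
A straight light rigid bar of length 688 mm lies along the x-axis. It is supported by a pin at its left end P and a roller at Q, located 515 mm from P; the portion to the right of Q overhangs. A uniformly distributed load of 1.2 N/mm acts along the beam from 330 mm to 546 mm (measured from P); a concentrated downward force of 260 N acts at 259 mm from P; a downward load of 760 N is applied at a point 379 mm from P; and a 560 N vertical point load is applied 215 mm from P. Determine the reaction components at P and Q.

Resultant of the distributed load: 1.2 × 216 = 259.2 N at 438 mm from P.
Taking moments about P: Q_y·515 − (1.2·216)·438 − 260·259 − 760·379 − 560·215 = 0 → Q_y = 589309.6/515 = 1144.29 ≈ 1144 N.
ΣF_y = 0: P_y + 1144.29 − 1.2·216 − 260 − 760 − 560 = 0 → P_y = 694.9 N.
ΣF_x = 0: no horizontal applied forces, so P_x = 0.

P_x = 0, P_y = 694.9 N, Q_y = 1144 N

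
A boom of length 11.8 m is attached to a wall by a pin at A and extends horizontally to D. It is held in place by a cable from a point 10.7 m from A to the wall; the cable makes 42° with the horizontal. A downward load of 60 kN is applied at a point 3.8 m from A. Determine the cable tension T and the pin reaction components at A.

T = 31.84 kN, A_x = 23.67 kN, A_y = 38.69 kN

ΣM about A: T·sin42°·10.7 − 60·3.8 = 0 → T = 228/(10.7·0.669131) = 31.8449 ≈ 31.84 kN.
ΣF_x = 0: A_x − T·cos42° = 0 → A_x = 31.8449 × 0.743145 = 23.67 kN.
ΣF_y = 0: A_y + T·sin42° − 60 = 0 → A_y = 60 − 31.8449 × 0.669131 = 38.69 kN.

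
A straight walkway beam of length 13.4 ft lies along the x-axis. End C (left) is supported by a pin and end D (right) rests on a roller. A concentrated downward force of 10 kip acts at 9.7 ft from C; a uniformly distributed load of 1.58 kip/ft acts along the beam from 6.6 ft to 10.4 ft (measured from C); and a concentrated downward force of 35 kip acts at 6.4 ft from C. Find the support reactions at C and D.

Resultant of the distributed load: 1.58 × 3.8 = 6.004 kip at 8.5 ft from C.
ΣM about C: D_y·13.4 − 10·9.7 − (1.58·3.8)·8.5 − 35·6.4 = 0 → D_y = 372.034/13.4 = 27.7637 ≈ 27.76 kip.
ΣF_y = 0: C_y + 27.7637 − 10 − 1.58·3.8 − 35 = 0 → C_y = 23.24 kip.
ΣF_x = 0: no horizontal applied forces, so C_x = 0.

C_x = 0, C_y = 23.24 kip, D_y = 27.76 kip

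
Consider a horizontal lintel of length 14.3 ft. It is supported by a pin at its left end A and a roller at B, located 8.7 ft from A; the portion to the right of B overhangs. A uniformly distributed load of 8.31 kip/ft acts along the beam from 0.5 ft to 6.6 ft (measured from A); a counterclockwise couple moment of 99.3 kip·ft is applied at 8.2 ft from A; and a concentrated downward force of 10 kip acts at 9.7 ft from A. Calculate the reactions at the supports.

Resultant of the distributed load: 8.31 × 6.1 = 50.691 kip at 3.55 ft from A.
Moments about A: B_y·8.7 − (8.31·6.1)·3.55 + 99.3 − 10·9.7 = 0 → B_y = 177.65305/8.7 = 20.4199 ≈ 20.42 kip.
ΣF_y = 0: A_y + 20.4199 − 8.31·6.1 − 10 = 0 → A_y = 40.27 kip.
ΣF_x = 0: no horizontal applied forces, so A_x = 0.

A_x = 0, A_y = 40.27 kip, B_y = 20.42 kip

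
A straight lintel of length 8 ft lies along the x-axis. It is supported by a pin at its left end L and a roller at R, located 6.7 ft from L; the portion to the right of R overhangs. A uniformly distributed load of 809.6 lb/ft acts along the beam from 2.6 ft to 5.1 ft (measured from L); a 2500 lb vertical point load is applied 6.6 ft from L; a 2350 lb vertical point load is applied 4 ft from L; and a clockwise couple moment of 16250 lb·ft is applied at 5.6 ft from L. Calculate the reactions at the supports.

L_x = 0, L_y = -580.1 lb, R_y = 7454 lb

Resultant of the distributed load: 809.6 × 2.5 = 2024 lb at 3.85 ft from L.
Taking moments about L: R_y·6.7 − (809.6·2.5)·3.85 − 2500·6.6 − 2350·4 − 16250 = 0 → R_y = 49942.4/6.7 = 7454.09 ≈ 7454 lb.
ΣF_y = 0: L_y + 7454.09 − 809.6·2.5 − 2500 − 2350 = 0 → L_y = -580.1 lb.
ΣF_x = 0: no horizontal applied forces, so L_x = 0.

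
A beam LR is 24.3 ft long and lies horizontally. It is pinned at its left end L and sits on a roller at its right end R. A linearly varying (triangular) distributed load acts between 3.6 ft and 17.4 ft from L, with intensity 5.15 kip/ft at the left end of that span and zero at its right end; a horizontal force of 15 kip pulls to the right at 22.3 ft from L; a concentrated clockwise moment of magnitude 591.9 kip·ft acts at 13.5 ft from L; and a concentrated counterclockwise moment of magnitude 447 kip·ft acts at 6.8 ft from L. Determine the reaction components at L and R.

Resultant of the triangular load: ½ × 5.15 × 13.8 = 35.535 kip, acting at 8.2 ft from L (one-third of the span from the peak).
Moments about L: R_y·24.3 − (½·5.15·13.8)·8.2 − 591.9 + 447 = 0 → R_y = 436.287/24.3 = 17.9542 ≈ 17.95 kip.
ΣF_y = 0: L_y + 17.9542 − ½·5.15·13.8 = 0 → L_y = 17.58 kip.
ΣF_x = 0: L_x + 15 = 0 → L_x = -15.00 kip.

L_x = -15.00 kip, L_y = 17.58 kip, R_y = 17.95 kip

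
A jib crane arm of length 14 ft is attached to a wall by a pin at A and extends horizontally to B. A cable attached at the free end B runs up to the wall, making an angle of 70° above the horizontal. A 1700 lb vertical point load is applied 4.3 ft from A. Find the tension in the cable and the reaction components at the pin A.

ΣM about A: T·sin70°·14 − 1700·4.3 = 0 → T = 7310/(14·0.939693) = 555.653 ≈ 555.7 lb.
ΣF_x = 0: A_x − T·cos70° = 0 → A_x = 555.653 × 0.34202 = 190.0 lb.
ΣF_y = 0: A_y + T·sin70° − 1700 = 0 → A_y = 1700 − 555.653 × 0.939693 = 1178 lb.

T = 555.7 lb, A_x = 190.0 lb, A_y = 1178 lb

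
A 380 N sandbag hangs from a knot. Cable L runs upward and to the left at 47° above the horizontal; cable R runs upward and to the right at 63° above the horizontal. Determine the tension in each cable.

T_L = 183.6 N, T_R = 275.8 N

ΣF_x = 0: −T_L·cos47° + T_R·cos63° = 0 → T_R = 1.50223·T_L.
ΣF_y = 0: T_L·sin47° + T_R·sin63° = 380.
Substitute: T_L·(0.731354 + 1.50223·0.891007) = 380 → T_L = 183.588 ≈ 183.6 N.
Then T_R = 1.50223 × 183.588 = 275.8 N.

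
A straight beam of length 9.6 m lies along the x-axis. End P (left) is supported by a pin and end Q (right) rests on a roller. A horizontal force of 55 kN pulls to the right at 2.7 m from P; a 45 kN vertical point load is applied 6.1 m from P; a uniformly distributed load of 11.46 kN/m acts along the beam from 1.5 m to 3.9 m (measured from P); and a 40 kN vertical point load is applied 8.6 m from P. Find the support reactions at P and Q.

Resultant of the distributed load: 11.46 × 2.4 = 27.504 kN at 2.7 m from P.
Taking moments about P: Q_y·9.6 − 45·6.1 − (11.46·2.4)·2.7 − 40·8.6 = 0 → Q_y = 692.7608/9.6 = 72.1626 ≈ 72.16 kN.
ΣF_y = 0: P_y + 72.1626 − 45 − 11.46·2.4 − 40 = 0 → P_y = 40.34 kN.
ΣF_x = 0: P_x + 55 = 0 → P_x = -55.00 kN.

P_x = -55.00 kN, P_y = 40.34 kN, Q_y = 72.16 kN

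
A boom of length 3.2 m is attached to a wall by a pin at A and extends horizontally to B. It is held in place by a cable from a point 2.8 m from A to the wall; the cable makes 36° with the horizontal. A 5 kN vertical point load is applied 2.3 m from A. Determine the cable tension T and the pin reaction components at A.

ΣM about A: T·sin36°·2.8 − 5·2.3 = 0 → T = 11.5/(2.8·0.587785) = 6.98749 ≈ 6.987 kN.
ΣF_x = 0: A_x − T·cos36° = 0 → A_x = 6.98749 × 0.809017 = 5.653 kN.
ΣF_y = 0: A_y + T·sin36° − 5 = 0 → A_y = 5 − 6.98749 × 0.587785 = 0.8929 kN.

T = 6.987 kN, A_x = 5.653 kN, A_y = 0.8929 kN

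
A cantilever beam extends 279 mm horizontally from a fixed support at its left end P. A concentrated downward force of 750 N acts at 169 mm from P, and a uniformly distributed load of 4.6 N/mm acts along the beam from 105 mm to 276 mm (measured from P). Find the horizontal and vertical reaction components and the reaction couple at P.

Resultant of the distributed load: 4.6 × 171 = 786.6 N at 190.5 mm from P.
ΣF_x = 0: P_x = 0.
ΣF_y = 0: P_y − 750 − 4.6·171 = 0 → P_y = 1537 N.
ΣM about P: M_P − 750·169 − (4.6·171)·190.5 = 0 → M_P = 276600 N·mm.

P_x = 0, P_y = 1537 N, M_P = 276600 N·mm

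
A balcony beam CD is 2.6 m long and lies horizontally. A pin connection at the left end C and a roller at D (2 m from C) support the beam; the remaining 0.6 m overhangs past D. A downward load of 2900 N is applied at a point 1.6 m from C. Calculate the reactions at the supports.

Moments about C: D_y·2 − 2900·1.6 = 0 → D_y = 4640/2 = 2320 N.
ΣF_y = 0: C_y + 2320 − 2900 = 0 → C_y = 580.0 N.
ΣF_x = 0: no horizontal applied forces, so C_x = 0.

C_x = 0, C_y = 580.0 N, D_y = 2320 N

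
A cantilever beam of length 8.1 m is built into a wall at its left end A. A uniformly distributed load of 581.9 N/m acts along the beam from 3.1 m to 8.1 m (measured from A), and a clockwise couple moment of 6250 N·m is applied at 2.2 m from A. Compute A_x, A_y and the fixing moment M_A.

A_x = 0, A_y = 2910 N, M_A = 22540 N·m

Resultant of the distributed load: 581.9 × 5 = 2909.5 N at 5.6 m from A.
ΣF_x = 0: A_x = 0.
ΣF_y = 0: A_y − 581.9·5 = 0 → A_y = 2910 N.
ΣM about A: M_A − (581.9·5)·5.6 − 6250 = 0 → M_A = 22540 N·m.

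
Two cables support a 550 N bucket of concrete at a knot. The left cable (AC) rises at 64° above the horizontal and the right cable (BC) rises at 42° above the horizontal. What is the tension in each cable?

T_AC = 425.2 N, T_BC = 250.8 N

ΣF_x = 0: −T_AC·cos64° + T_BC·cos42° = 0 → T_BC = 0.589887·T_AC.
ΣF_y = 0: T_AC·sin64° + T_BC·sin42° = 550.
Substitute: T_AC·(0.898794 + 0.589887·0.669131) = 550 → T_AC = 425.201 ≈ 425.2 N.
Then T_BC = 0.589887 × 425.201 = 250.8 N.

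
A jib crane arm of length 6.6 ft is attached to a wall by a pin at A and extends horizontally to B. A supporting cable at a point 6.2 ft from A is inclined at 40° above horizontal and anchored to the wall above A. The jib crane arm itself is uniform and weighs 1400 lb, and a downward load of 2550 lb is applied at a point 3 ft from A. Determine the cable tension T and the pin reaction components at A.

T = 3079 lb, A_x = 2359 lb, A_y = 1971 lb

ΣM about A: T·sin40°·6.2 − 1400·3.3 − 2550·3 = 0 → T = 12270/(6.2·0.642788) = 3078.83 ≈ 3079 lb.
ΣF_x = 0: A_x − T·cos40° = 0 → A_x = 3078.83 × 0.766044 = 2359 lb.
ΣF_y = 0: A_y + T·sin40° − 1400 − 2550 = 0 → A_y = 3950 − 3078.83 × 0.642788 = 1971 lb.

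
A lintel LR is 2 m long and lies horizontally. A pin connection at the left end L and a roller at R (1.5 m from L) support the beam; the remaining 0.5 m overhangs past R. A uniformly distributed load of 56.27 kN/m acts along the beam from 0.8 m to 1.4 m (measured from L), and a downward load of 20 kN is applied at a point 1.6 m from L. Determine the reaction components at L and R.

L_x = 0, L_y = 7.670 kN, R_y = 46.09 kN

Resultant of the distributed load: 56.27 × 0.6 = 33.762 kN at 1.1 m from L.
ΣM about L: R_y·1.5 − (56.27·0.6)·1.1 − 20·1.6 = 0 → R_y = 69.1382/1.5 = 46.0921 ≈ 46.09 kN.
ΣF_y = 0: L_y + 46.0921 − 56.27·0.6 − 20 = 0 → L_y = 7.670 kN.
ΣF_x = 0: no horizontal applied forces, so L_x = 0.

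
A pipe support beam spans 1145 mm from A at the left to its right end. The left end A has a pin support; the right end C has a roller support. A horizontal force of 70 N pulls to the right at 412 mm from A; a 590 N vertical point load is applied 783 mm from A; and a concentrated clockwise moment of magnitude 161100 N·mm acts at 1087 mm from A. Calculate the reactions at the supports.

Taking moments about A: C_y·1145 − 590·783 − 161100 = 0 → C_y = 623070/1145 = 544.166 ≈ 544.2 N.
ΣF_y = 0: A_y + 544.166 − 590 = 0 → A_y = 45.83 N.
ΣF_x = 0: A_x + 70 = 0 → A_x = -70.00 N.

A_x = -70.00 N, A_y = 45.83 N, C_y = 544.2 N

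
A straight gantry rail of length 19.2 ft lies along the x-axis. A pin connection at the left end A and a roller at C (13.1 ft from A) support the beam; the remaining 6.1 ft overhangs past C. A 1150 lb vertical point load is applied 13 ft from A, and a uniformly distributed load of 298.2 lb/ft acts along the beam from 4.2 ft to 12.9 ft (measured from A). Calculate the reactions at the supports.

A_x = 0, A_y = 909.9 lb, C_y = 2834 lb

Resultant of the distributed load: 298.2 × 8.7 = 2594.34 lb at 8.55 ft from A.
Taking moments about A: C_y·13.1 − 1150·13 − (298.2·8.7)·8.55 = 0 → C_y = 37131.607/13.1 = 2834.47 ≈ 2834 lb.
ΣF_y = 0: A_y + 2834.47 − 1150 − 298.2·8.7 = 0 → A_y = 909.9 lb.
ΣF_x = 0: no horizontal applied forces, so A_x = 0.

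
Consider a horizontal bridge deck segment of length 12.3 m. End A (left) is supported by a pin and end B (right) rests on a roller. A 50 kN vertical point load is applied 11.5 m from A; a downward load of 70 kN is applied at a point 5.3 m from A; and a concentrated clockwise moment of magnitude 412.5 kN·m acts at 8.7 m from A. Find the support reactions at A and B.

Moments about A: B_y·12.3 − 50·11.5 − 70·5.3 − 412.5 = 0 → B_y = 1358.5/12.3 = 110.447 ≈ 110.4 kN.
ΣF_y = 0: A_y + 110.447 − 50 − 70 = 0 → A_y = 9.553 kN.
ΣF_x = 0: no horizontal applied forces, so A_x = 0.

A_x = 0, A_y = 9.553 kN, B_y = 110.4 kN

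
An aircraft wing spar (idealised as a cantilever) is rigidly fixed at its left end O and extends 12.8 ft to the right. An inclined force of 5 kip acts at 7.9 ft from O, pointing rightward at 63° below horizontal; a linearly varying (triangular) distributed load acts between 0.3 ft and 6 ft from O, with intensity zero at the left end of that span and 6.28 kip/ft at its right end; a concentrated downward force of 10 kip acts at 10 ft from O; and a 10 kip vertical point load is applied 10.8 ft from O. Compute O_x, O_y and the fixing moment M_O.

O_x = -2.270 kip, O_y = 42.35 kip, M_O = 316.6 kip·ft

Resultant of the triangular load: ½ × 6.28 × 5.7 = 17.898 kip, acting at 4.1 ft from O (one-third of the span from the peak).
ΣF_x = 0: O_x + 5·cos63° = 0 → O_x = -2.270 kip.
ΣF_y = 0: O_y − 5·sin63° − ½·6.28·5.7 − 10 − 10 = 0 → O_y = 42.35 kip.
ΣM about O: M_O − 5·sin63°·7.9 − (½·6.28·5.7)·4.1 − 10·10 − 10·10.8 = 0 → M_O = 316.6 kip·ft.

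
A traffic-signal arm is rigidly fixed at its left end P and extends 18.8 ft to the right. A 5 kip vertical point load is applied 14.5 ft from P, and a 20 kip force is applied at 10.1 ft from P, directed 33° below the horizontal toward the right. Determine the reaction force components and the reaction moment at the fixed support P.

ΣF_x = 0: P_x + 20·cos33° = 0 → P_x = -16.77 kip.
ΣF_y = 0: P_y − 5 − 20·sin33° = 0 → P_y = 15.89 kip.
ΣM about P: M_P − 5·14.5 − 20·sin33°·10.1 = 0 → M_P = 182.5 kip·ft.

P_x = -16.77 kip, P_y = 15.89 kip, M_P = 182.5 kip·ft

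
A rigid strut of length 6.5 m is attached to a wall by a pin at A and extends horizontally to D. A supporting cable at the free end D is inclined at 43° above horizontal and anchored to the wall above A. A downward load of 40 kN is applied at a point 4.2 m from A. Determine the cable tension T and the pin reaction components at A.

ΣM about A: T·sin43°·6.5 − 40·4.2 = 0 → T = 168/(6.5·0.681998) = 37.8977 ≈ 37.90 kN.
ΣF_x = 0: A_x − T·cos43° = 0 → A_x = 37.8977 × 0.731354 = 27.72 kN.
ΣF_y = 0: A_y + T·sin43° − 40 = 0 → A_y = 40 − 37.8977 × 0.681998 = 14.15 kN.

T = 37.90 kN, A_x = 27.72 kN, A_y = 14.15 kN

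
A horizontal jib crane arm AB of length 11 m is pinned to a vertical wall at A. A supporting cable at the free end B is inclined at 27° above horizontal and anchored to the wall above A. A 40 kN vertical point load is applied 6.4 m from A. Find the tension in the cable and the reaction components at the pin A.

ΣM about A: T·sin27°·11 − 40·6.4 = 0 → T = 256/(11·0.45399) = 51.2626 ≈ 51.26 kN.
ΣF_x = 0: A_x − T·cos27° = 0 → A_x = 51.2626 × 0.891007 = 45.68 kN.
ΣF_y = 0: A_y + T·sin27° − 40 = 0 → A_y = 40 − 51.2626 × 0.45399 = 16.73 kN.

T = 51.26 kN, A_x = 45.68 kN, A_y = 16.73 kN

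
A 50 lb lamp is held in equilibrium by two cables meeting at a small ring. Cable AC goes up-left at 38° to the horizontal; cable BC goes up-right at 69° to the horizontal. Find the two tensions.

T_AC = 18.74 lb, T_BC = 41.20 lb

ΣF_x = 0: −T_AC·cos38° + T_BC·cos69° = 0 → T_BC = 2.19889·T_AC.
ΣF_y = 0: T_AC·sin38° + T_BC·sin69° = 50.
Substitute: T_AC·(0.615661 + 2.19889·0.93358) = 50 → T_AC = 18.7371 ≈ 18.74 lb.
Then T_BC = 2.19889 × 18.7371 = 41.20 lb.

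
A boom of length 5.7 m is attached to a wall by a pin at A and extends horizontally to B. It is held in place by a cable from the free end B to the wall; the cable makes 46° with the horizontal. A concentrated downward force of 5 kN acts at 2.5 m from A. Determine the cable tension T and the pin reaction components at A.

T = 3.049 kN, A_x = 2.118 kN, A_y = 2.807 kN

ΣM about A: T·sin46°·5.7 − 5·2.5 = 0 → T = 12.5/(5.7·0.71934) = 3.0486 ≈ 3.049 kN.
ΣF_x = 0: A_x − T·cos46° = 0 → A_x = 3.0486 × 0.694658 = 2.118 kN.
ΣF_y = 0: A_y + T·sin46° − 5 = 0 → A_y = 5 − 3.0486 × 0.71934 = 2.807 kN.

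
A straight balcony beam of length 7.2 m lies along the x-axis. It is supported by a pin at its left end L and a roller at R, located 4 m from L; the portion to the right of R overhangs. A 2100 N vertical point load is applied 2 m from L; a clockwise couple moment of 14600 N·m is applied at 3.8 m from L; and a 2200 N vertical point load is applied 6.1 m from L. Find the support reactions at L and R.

L_x = 0, L_y = -3755 N, R_y = 8055 N

Moments about L: R_y·4 − 2100·2 − 14600 − 2200·6.1 = 0 → R_y = 32220/4 = 8055 N.
ΣF_y = 0: L_y + 8055 − 2100 − 2200 = 0 → L_y = -3755 N.
ΣF_x = 0: no horizontal applied forces, so L_x = 0.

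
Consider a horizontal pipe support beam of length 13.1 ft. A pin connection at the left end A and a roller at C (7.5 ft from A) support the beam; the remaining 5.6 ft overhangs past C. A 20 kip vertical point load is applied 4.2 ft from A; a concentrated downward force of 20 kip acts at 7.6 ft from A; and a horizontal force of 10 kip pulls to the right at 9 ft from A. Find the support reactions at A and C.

ΣM about A: C_y·7.5 − 20·4.2 − 20·7.6 = 0 → C_y = 236/7.5 = 31.4667 ≈ 31.47 kip.
ΣF_y = 0: A_y + 31.4667 − 20 − 20 = 0 → A_y = 8.533 kip.
ΣF_x = 0: A_x + 10 = 0 → A_x = -10.00 kip.

A_x = -10.00 kip, A_y = 8.533 kip, C_y = 31.47 kip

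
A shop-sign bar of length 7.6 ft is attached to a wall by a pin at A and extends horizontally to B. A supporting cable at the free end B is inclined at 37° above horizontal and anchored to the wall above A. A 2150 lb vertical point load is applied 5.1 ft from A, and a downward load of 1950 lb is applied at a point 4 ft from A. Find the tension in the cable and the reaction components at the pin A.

T = 4103 lb, A_x = 3277 lb, A_y = 1631 lb

ΣM about A: T·sin37°·7.6 − 2150·5.1 − 1950·4 = 0 → T = 18765/(7.6·0.601815) = 4102.72 ≈ 4103 lb.
ΣF_x = 0: A_x − T·cos37° = 0 → A_x = 4102.72 × 0.798636 = 3277 lb.
ΣF_y = 0: A_y + T·sin37° − 2150 − 1950 = 0 → A_y = 4100 − 4102.72 × 0.601815 = 1631 lb.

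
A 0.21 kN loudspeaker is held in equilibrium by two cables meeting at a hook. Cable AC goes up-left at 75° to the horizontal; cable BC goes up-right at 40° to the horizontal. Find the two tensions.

ΣF_x = 0: −T_AC·cos75° + T_BC·cos40° = 0 → T_BC = 0.337864·T_AC.
ΣF_y = 0: T_AC·sin75° + T_BC·sin40° = 0.21.
Substitute: T_AC·(0.965926 + 0.337864·0.642788) = 0.21 → T_AC = 0.1775 kN.
Then T_BC = 0.337864 × 0.1775 = 0.05997 kN.

T_AC = 0.1775 kN, T_BC = 0.05997 kN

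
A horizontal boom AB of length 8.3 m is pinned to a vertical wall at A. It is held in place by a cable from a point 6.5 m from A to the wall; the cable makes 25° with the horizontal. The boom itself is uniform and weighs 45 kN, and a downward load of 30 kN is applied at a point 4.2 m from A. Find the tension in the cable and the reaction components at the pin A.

T = 113.9 kN, A_x = 103.2 kN, A_y = 26.88 kN

ΣM about A: T·sin25°·6.5 − 45·4.15 − 30·4.2 = 0 → T = 312.75/(6.5·0.422618) = 113.851 ≈ 113.9 kN.
ΣF_x = 0: A_x − T·cos25° = 0 → A_x = 113.851 × 0.906308 = 103.2 kN.
ΣF_y = 0: A_y + T·sin25° − 45 − 30 = 0 → A_y = 75 − 113.851 × 0.422618 = 26.88 kN.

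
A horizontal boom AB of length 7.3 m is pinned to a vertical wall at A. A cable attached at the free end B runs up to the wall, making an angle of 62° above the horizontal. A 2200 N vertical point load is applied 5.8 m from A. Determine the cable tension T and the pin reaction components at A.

ΣM about A: T·sin62°·7.3 − 2200·5.8 = 0 → T = 12760/(7.3·0.882948) = 1979.67 ≈ 1980 N.
ΣF_x = 0: A_x − T·cos62° = 0 → A_x = 1979.67 × 0.469472 = 929.4 N.
ΣF_y = 0: A_y + T·sin62° − 2200 = 0 → A_y = 2200 − 1979.67 × 0.882948 = 452.1 N.

T = 1980 N, A_x = 929.4 N, A_y = 452.1 N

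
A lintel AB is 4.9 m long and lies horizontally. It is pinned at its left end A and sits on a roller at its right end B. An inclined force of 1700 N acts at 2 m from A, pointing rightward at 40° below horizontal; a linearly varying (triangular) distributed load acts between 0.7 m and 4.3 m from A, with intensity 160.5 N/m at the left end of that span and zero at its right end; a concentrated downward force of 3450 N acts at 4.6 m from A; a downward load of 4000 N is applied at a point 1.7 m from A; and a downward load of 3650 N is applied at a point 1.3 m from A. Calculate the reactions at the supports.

A_x = -1302 N, A_y = 6329 N, B_y = 6153 N

Resultant of the triangular load: ½ × 160.5 × 3.6 = 288.9 N, acting at 1.9 m from A (one-third of the span from the peak).
Moments about A: B_y·4.9 − 1700·sin40°·2 − (½·160.5·3.6)·1.9 − 3450·4.6 − 4000·1.7 − 3650·1.3 = 0 → B_y = 30149.4/4.9 = 6152.94 ≈ 6153 N.
ΣF_y = 0: A_y + 6152.94 − 1700·sin40° − ½·160.5·3.6 − 3450 − 4000 − 3650 = 0 → A_y = 6329 N.
ΣF_x = 0: A_x + 1700·cos40° = 0 → A_x = -1302 N.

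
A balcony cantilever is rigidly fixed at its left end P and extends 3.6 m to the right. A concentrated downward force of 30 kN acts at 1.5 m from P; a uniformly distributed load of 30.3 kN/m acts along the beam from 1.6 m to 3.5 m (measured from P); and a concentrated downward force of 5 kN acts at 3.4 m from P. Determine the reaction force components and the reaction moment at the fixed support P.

P_x = 0, P_y = 92.57 kN, M_P = 208.8 kN·m

Resultant of the distributed load: 30.3 × 1.9 = 57.57 kN at 2.55 m from P.
ΣF_x = 0: P_x = 0.
ΣF_y = 0: P_y − 30 − 30.3·1.9 − 5 = 0 → P_y = 92.57 kN.
ΣM about P: M_P − 30·1.5 − (30.3·1.9)·2.55 − 5·3.4 = 0 → M_P = 208.8 kN·m.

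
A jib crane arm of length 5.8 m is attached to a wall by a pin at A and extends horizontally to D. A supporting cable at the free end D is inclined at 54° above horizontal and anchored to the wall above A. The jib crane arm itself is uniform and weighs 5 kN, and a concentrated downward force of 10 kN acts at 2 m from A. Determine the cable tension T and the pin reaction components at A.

ΣM about A: T·sin54°·5.8 − 5·2.9 − 10·2 = 0 → T = 34.5/(5.8·0.809017) = 7.35247 ≈ 7.352 kN.
ΣF_x = 0: A_x − T·cos54° = 0 → A_x = 7.35247 × 0.587785 = 4.322 kN.
ΣF_y = 0: A_y + T·sin54° − 5 − 10 = 0 → A_y = 15 − 7.35247 × 0.809017 = 9.052 kN.

T = 7.352 kN, A_x = 4.322 kN, A_y = 9.052 kN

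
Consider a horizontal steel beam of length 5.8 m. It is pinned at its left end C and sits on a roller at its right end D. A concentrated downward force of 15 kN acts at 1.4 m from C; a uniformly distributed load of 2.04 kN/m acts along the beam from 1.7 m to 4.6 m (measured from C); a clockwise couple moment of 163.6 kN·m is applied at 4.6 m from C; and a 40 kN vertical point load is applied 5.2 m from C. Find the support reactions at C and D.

Resultant of the distributed load: 2.04 × 2.9 = 5.916 kN at 3.15 m from C.
ΣM about C: D_y·5.8 − 15·1.4 − (2.04·2.9)·3.15 − 163.6 − 40·5.2 = 0 → D_y = 411.2354/5.8 = 70.9027 ≈ 70.90 kN.
ΣF_y = 0: C_y + 70.9027 − 15 − 2.04·2.9 − 40 = 0 → C_y = -9.987 kN.
ΣF_x = 0: no horizontal applied forces, so C_x = 0.

C_x = 0, C_y = -9.987 kN, D_y = 70.90 kN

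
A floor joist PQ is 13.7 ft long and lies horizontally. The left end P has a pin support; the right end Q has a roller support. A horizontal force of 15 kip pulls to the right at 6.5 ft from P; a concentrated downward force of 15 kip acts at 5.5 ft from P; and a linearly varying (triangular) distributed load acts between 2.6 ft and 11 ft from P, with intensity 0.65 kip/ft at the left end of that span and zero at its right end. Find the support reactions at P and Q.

Resultant of the triangular load: ½ × 0.65 × 8.4 = 2.73 kip, acting at 5.4 ft from P (one-third of the span from the peak).
ΣM about P: Q_y·13.7 − 15·5.5 − (½·0.65·8.4)·5.4 = 0 → Q_y = 97.242/13.7 = 7.09796 ≈ 7.098 kip.
ΣF_y = 0: P_y + 7.09796 − 15 − ½·0.65·8.4 = 0 → P_y = 10.63 kip.
ΣF_x = 0: P_x + 15 = 0 → P_x = -15.00 kip.

P_x = -15.00 kip, P_y = 10.63 kip, Q_y = 7.098 kip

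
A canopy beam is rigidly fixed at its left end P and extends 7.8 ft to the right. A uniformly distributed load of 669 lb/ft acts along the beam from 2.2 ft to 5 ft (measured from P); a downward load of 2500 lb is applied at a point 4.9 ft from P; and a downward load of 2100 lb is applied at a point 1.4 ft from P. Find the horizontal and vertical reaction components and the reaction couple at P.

Resultant of the distributed load: 669 × 2.8 = 1873.2 lb at 3.6 ft from P.
ΣF_x = 0: P_x = 0.
ΣF_y = 0: P_y − 669·2.8 − 2500 − 2100 = 0 → P_y = 6473 lb.
ΣM about P: M_P − (669·2.8)·3.6 − 2500·4.9 − 2100·1.4 = 0 → M_P = 21930 lb·ft.

P_x = 0, P_y = 6473 lb, M_P = 21930 lb·ft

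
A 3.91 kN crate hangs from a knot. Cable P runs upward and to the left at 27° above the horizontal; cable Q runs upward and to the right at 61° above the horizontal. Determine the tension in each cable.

ΣF_x = 0: −T_P·cos27° + T_Q·cos61° = 0 → T_Q = 1.83785·T_P.
ΣF_y = 0: T_P·sin27° + T_Q·sin61° = 3.91.
Substitute: T_P·(0.45399 + 1.83785·0.87462) = 3.91 → T_P = 1.89676 ≈ 1.897 kN.
Then T_Q = 1.83785 × 1.89676 = 3.486 kN.

T_P = 1.897 kN, T_Q = 3.486 kN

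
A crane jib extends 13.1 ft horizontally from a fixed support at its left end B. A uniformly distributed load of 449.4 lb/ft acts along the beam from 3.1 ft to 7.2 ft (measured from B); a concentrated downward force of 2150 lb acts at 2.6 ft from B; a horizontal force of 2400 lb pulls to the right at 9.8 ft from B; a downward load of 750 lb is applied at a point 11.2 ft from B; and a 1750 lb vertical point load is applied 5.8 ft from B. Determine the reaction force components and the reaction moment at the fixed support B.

B_x = -2400 lb, B_y = 6493 lb, M_B = 33630 lb·ft

Resultant of the distributed load: 449.4 × 4.1 = 1842.54 lb at 5.15 ft from B.
ΣF_x = 0: B_x + 2400 = 0 → B_x = -2400 lb.
ΣF_y = 0: B_y − 449.4·4.1 − 2150 − 750 − 1750 = 0 → B_y = 6493 lb.
ΣM about B: M_B − (449.4·4.1)·5.15 − 2150·2.6 − 750·11.2 − 1750·5.8 = 0 → M_B = 33630 lb·ft.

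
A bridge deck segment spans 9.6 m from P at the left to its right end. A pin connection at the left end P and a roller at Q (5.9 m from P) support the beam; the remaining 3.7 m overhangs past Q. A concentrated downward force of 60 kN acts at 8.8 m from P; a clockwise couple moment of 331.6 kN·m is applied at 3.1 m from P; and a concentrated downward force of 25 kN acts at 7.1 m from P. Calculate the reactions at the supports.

P_x = 0, P_y = -90.78 kN, Q_y = 175.8 kN

Taking moments about P: Q_y·5.9 − 60·8.8 − 331.6 − 25·7.1 = 0 → Q_y = 1037.1/5.9 = 175.78 ≈ 175.8 kN.
ΣF_y = 0: P_y + 175.78 − 60 − 25 = 0 → P_y = -90.78 kN.
ΣF_x = 0: no horizontal applied forces, so P_x = 0.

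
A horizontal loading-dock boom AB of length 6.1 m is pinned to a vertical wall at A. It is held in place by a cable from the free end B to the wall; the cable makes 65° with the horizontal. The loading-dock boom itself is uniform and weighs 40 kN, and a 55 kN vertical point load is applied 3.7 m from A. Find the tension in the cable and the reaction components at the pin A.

ΣM about A: T·sin65°·6.1 − 40·3.05 − 55·3.7 = 0 → T = 325.5/(6.1·0.906308) = 58.877 ≈ 58.88 kN.
ΣF_x = 0: A_x − T·cos65° = 0 → A_x = 58.877 × 0.422618 = 24.88 kN.
ΣF_y = 0: A_y + T·sin65° − 40 − 55 = 0 → A_y = 95 − 58.877 × 0.906308 = 41.64 kN.

T = 58.88 kN, A_x = 24.88 kN, A_y = 41.64 kN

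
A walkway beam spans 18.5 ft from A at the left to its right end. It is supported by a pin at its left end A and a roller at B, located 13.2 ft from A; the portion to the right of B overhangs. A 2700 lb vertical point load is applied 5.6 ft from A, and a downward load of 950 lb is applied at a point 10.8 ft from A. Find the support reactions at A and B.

Moments about A: B_y·13.2 − 2700·5.6 − 950·10.8 = 0 → B_y = 25380/13.2 = 1922.73 ≈ 1923 lb.
ΣF_y = 0: A_y + 1922.73 − 2700 − 950 = 0 → A_y = 1727 lb.
ΣF_x = 0: no horizontal applied forces, so A_x = 0.

A_x = 0, A_y = 1727 lb, B_y = 1923 lb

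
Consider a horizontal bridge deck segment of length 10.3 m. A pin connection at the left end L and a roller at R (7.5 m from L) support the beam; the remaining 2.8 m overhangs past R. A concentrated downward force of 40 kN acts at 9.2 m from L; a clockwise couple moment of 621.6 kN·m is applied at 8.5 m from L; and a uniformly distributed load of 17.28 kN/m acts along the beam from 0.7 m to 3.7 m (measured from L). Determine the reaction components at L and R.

Resultant of the distributed load: 17.28 × 3 = 51.84 kN at 2.2 m from L.
ΣM about L: R_y·7.5 − 40·9.2 − 621.6 − (17.28·3)·2.2 = 0 → R_y = 1103.648/7.5 = 147.153 ≈ 147.2 kN.
ΣF_y = 0: L_y + 147.153 − 40 − 17.28·3 = 0 → L_y = -55.31 kN.
ΣF_x = 0: no horizontal applied forces, so L_x = 0.

L_x = 0, L_y = -55.31 kN, R_y = 147.2 kN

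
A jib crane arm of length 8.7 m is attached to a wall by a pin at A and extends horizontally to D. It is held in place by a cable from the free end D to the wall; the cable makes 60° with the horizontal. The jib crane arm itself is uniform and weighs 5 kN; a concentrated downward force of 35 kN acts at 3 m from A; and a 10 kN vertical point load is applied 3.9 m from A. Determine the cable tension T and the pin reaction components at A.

ΣM about A: T·sin60°·8.7 − 5·4.35 − 35·3 − 10·3.9 = 0 → T = 165.75/(8.7·0.866025) = 21.999 ≈ 22.00 kN.
ΣF_x = 0: A_x − T·cos60° = 0 → A_x = 21.999 × 0.5 = 11.00 kN.
ΣF_y = 0: A_y + T·sin60° − 5 − 35 − 10 = 0 → A_y = 50 − 21.999 × 0.866025 = 30.95 kN.

T = 22.00 kN, A_x = 11.00 kN, A_y = 30.95 kN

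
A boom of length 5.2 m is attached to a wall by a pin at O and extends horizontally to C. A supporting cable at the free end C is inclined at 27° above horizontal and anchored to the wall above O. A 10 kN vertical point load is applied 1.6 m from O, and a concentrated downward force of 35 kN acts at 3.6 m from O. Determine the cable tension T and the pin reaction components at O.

T = 60.15 kN, O_x = 53.59 kN, O_y = 17.69 kN

ΣM about O: T·sin27°·5.2 − 10·1.6 − 35·3.6 = 0 → T = 142/(5.2·0.45399) = 60.1504 ≈ 60.15 kN.
ΣF_x = 0: O_x − T·cos27° = 0 → O_x = 60.1504 × 0.891007 = 53.59 kN.
ΣF_y = 0: O_y + T·sin27° − 10 − 35 = 0 → O_y = 45 − 60.1504 × 0.45399 = 17.69 kN.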